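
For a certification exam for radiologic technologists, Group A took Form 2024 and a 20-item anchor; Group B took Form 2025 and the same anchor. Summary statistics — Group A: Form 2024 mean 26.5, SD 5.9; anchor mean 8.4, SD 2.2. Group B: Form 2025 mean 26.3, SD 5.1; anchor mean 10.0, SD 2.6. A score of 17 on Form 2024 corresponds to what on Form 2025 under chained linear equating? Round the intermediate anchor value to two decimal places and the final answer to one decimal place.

Form 2024 → anchor (Group A): v = (2.2/5.9)(17 − 26.5) + 8.4 = 4.86
anchor → Form 2025 (Group B): y = (5.1/2.6)(4.86 − 10.0) + 26.3 = 16.2

16.2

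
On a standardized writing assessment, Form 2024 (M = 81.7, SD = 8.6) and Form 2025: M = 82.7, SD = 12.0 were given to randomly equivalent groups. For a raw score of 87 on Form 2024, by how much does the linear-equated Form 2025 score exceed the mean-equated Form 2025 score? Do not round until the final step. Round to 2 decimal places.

Mean-equated: 87 + (82.7 − 81.7) = 88.00
Linear-equated: (12.0/8.6)(87 − 81.7) + 82.7 = 90.095
Difference = 90.095 − 88.00 = 2.10

2.10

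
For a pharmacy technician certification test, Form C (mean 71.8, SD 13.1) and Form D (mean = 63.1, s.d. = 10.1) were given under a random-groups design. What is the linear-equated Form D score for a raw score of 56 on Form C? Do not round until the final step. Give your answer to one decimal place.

50.9

Linear equating: y = (SD_Y/SD_X)(x − M_X) + M_Y
y = (10.1/13.1)(56 − 71.8) + 63.1
y = 0.770992 × -15.8 + 63.1 = -12.1817 + 63.1 = 50.9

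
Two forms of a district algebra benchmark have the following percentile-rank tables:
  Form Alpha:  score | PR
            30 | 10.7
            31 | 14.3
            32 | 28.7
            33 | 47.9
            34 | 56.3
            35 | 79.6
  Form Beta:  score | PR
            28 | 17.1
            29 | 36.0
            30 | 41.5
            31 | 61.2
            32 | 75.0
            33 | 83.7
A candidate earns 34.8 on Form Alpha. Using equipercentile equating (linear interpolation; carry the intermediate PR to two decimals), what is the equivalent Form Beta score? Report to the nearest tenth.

PR of 34.8 on Form Alpha: 56.3 + (34.8 − 34)/(35 − 34) × (79.6 − 56.3) = 74.94
On Form Beta, PR 74.94 falls between score 31 (PR 61.2) and 32 (PR 75.0).
Interpolate: 31 + (74.94 − 61.2)/(75.0 − 61.2) × (32 − 31) = 32.0

32.0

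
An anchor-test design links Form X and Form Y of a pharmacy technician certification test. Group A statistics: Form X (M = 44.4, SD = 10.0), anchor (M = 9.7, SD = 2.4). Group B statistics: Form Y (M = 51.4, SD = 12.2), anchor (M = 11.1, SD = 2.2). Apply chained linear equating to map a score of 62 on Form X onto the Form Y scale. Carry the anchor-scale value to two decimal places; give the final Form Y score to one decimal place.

67.0

Form X → anchor (Group A): v = (2.4/10.0)(62 − 44.4) + 9.7 = 13.92
anchor → Form Y (Group B): y = (12.2/2.2)(13.92 − 11.1) + 51.4 = 67.0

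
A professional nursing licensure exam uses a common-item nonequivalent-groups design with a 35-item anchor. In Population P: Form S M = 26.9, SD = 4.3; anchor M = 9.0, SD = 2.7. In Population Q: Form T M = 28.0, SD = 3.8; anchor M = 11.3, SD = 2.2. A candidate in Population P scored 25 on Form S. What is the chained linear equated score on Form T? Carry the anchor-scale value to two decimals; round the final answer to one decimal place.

Form S → anchor (Population P): v = (2.7/4.3)(25 − 26.9) + 9.0 = 7.81
anchor → Form T (Population Q): y = (3.8/2.2)(7.81 − 11.3) + 28.0 = 22.0

22.0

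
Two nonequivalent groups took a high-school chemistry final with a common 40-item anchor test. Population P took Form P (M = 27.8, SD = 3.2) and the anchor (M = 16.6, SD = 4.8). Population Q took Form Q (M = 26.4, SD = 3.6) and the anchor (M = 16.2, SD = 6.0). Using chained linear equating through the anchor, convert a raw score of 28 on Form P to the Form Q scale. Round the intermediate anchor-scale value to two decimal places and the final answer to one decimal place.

Form P → anchor (Population P): v = (4.8/3.2)(28 − 27.8) + 16.6 = 16.90
anchor → Form Q (Population Q): y = (3.6/6.0)(16.90 − 16.2) + 26.4 = 26.8

26.8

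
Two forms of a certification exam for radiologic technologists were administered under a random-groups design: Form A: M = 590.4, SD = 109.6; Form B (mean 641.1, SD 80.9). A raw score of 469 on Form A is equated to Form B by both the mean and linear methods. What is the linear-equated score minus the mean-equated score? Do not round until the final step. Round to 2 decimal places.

31.79

Mean-equated: 469 + (641.1 − 590.4) = 519.70
Linear-equated: (80.9/109.6)(469 − 590.4) + 641.1 = 551.490
Difference = 551.490 − 519.70 = 31.79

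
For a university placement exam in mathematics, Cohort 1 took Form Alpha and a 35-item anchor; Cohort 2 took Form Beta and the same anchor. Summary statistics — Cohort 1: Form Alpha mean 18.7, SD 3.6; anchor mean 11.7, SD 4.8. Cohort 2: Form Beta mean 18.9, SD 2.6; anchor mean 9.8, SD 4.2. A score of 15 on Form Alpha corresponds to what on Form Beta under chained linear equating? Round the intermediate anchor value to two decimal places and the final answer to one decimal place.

Form Alpha → anchor (Cohort 1): v = (4.8/3.6)(15 − 18.7) + 11.7 = 6.77
anchor → Form Beta (Cohort 2): y = (2.6/4.2)(6.77 − 9.8) + 18.9 = 17.0

17.0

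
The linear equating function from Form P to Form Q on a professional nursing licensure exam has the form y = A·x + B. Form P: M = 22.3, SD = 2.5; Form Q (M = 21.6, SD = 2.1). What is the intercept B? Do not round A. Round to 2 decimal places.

2.87

A = SD_Y / SD_X = 2.1 / 2.5 = 0.840000
B = M_Y − A·M_X = 21.6 − 0.840000 × 22.3 = 2.87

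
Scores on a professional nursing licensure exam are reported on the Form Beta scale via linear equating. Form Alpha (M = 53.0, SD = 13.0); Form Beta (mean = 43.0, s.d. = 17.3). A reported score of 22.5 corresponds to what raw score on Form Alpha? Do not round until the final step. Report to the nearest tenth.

Invert y = (SD_Y/SD_X)(x − M_X) + M_Y:
x = (SD_X/SD_Y)(y − M_Y) + M_X = (13.0/17.3)(22.5 − 43.0) + 53.0
x = 0.751445 × -20.500 + 53.0 = 37.6

37.6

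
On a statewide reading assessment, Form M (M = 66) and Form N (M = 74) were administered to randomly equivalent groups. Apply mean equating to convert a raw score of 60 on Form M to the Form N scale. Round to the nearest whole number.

68

Mean equating: y = x + (M_Y − M_X) = 60 + (74 − 66) = 68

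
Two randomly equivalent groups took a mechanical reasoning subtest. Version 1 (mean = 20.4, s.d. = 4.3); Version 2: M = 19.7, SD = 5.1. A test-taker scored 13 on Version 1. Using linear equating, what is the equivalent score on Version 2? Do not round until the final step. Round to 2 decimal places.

10.92

Linear equating: y = (SD_Y/SD_X)(x − M_X) + M_Y
y = (5.1/4.3)(13 − 20.4) + 19.7
y = 1.186047 × -7.4 + 19.7 = -8.7767 + 19.7 = 10.92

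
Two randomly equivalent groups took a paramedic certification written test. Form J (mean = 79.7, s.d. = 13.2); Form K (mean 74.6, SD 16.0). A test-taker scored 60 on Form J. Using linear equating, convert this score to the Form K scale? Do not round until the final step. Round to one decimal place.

Linear equating: y = (SD_Y/SD_X)(x − M_X) + M_Y
y = (16.0/13.2)(60 − 79.7) + 74.6
y = 1.212121 × -19.7 + 74.6 = -23.8788 + 74.6 = 50.7

50.7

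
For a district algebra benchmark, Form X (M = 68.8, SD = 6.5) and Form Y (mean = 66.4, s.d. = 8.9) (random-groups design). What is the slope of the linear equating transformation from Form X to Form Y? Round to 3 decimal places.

1.369

A = SD_Y / SD_X = 8.9 / 6.5 = 1.369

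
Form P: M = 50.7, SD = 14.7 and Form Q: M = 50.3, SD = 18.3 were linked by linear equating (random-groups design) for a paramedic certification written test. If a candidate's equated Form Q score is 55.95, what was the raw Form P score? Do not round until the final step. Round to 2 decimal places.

55.24

Invert y = (SD_Y/SD_X)(x − M_X) + M_Y:
x = (SD_X/SD_Y)(y − M_Y) + M_X = (14.7/18.3)(55.95 − 50.3) + 50.7
x = 0.803279 × 5.650 + 50.7 = 55.24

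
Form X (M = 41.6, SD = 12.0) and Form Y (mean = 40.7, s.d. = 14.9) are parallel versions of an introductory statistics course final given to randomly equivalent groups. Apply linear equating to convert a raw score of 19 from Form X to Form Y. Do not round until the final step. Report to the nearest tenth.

12.6

Linear equating: y = (SD_Y/SD_X)(x − M_X) + M_Y
y = (14.9/12.0)(19 − 41.6) + 40.7
y = 1.241667 × -22.6 + 40.7 = -28.0617 + 40.7 = 12.6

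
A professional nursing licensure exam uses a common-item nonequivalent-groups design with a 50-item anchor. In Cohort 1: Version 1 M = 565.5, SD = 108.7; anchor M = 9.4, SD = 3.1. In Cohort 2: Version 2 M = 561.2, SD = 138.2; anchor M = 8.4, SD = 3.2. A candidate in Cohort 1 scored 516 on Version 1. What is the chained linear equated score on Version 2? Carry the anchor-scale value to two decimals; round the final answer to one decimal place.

Version 1 → anchor (Cohort 1): v = (3.1/108.7)(516 − 565.5) + 9.4 = 7.99
anchor → Version 2 (Cohort 2): y = (138.2/3.2)(7.99 − 8.4) + 561.2 = 543.5

543.5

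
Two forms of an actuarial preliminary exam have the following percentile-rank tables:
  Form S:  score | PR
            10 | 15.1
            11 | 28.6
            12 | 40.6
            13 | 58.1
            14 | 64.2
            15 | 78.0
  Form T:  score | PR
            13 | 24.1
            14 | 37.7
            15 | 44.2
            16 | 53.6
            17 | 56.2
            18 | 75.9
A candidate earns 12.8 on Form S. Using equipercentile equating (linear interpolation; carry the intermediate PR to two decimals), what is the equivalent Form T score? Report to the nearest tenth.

16.4

PR of 12.8 on Form S: 40.6 + (12.8 − 12)/(13 − 12) × (58.1 − 40.6) = 54.60
On Form T, PR 54.60 falls between score 16 (PR 53.6) and 17 (PR 56.2).
Interpolate: 16 + (54.60 − 53.6)/(56.2 − 53.6) × (17 − 16) = 16.4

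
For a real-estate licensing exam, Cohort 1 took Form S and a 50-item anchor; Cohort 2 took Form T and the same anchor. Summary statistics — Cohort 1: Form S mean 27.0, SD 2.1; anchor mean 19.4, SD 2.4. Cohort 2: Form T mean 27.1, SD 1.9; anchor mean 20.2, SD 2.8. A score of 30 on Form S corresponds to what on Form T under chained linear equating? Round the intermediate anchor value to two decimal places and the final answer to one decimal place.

28.9

Form S → anchor (Cohort 1): v = (2.4/2.1)(30 − 27.0) + 19.4 = 22.83
anchor → Form T (Cohort 2): y = (1.9/2.8)(22.83 − 20.2) + 27.1 = 28.9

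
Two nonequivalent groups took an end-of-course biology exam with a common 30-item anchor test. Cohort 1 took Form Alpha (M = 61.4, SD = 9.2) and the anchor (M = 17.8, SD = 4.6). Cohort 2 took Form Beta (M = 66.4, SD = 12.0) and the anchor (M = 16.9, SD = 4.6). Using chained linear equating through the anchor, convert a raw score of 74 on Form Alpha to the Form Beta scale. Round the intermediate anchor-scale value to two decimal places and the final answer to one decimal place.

85.2

Form Alpha → anchor (Cohort 1): v = (4.6/9.2)(74 − 61.4) + 17.8 = 24.10
anchor → Form Beta (Cohort 2): y = (12.0/4.6)(24.10 − 16.9) + 66.4 = 85.2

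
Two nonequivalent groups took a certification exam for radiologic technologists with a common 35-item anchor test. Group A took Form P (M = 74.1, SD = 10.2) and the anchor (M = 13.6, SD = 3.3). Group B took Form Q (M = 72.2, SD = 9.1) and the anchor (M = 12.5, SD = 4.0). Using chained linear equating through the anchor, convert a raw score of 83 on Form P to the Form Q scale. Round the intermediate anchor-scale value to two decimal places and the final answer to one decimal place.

81.3

Form P → anchor (Group A): v = (3.3/10.2)(83 − 74.1) + 13.6 = 16.48
anchor → Form Q (Group B): y = (9.1/4.0)(16.48 − 12.5) + 72.2 = 81.3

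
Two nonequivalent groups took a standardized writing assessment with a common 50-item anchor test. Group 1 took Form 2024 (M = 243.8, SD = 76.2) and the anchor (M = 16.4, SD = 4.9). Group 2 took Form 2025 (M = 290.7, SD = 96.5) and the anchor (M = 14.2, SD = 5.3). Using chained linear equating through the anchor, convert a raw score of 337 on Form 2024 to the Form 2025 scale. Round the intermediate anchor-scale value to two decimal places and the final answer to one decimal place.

439.8

Form 2024 → anchor (Group 1): v = (4.9/76.2)(337 − 243.8) + 16.4 = 22.39
anchor → Form 2025 (Group 2): y = (96.5/5.3)(22.39 − 14.2) + 290.7 = 439.8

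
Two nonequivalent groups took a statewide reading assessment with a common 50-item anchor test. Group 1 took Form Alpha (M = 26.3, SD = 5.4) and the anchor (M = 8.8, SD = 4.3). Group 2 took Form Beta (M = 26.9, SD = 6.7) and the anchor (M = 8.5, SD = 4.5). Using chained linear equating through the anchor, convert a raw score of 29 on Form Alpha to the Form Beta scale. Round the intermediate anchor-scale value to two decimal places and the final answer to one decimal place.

30.5

Form Alpha → anchor (Group 1): v = (4.3/5.4)(29 − 26.3) + 8.8 = 10.95
anchor → Form Beta (Group 2): y = (6.7/4.5)(10.95 − 8.5) + 26.9 = 30.5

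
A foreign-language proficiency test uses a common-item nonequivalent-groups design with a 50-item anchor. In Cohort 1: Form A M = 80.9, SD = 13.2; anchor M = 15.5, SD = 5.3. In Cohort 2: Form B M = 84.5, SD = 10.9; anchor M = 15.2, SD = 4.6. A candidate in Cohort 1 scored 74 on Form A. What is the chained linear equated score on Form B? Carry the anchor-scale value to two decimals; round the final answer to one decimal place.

78.6

Form A → anchor (Cohort 1): v = (5.3/13.2)(74 − 80.9) + 15.5 = 12.73
anchor → Form B (Cohort 2): y = (10.9/4.6)(12.73 − 15.2) + 84.5 = 78.6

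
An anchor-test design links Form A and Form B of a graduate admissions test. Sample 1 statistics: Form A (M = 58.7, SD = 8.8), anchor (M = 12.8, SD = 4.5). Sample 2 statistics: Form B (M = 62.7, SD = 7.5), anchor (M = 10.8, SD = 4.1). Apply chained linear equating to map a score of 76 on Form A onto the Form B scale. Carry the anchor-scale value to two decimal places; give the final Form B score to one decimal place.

82.5

Form A → anchor (Sample 1): v = (4.5/8.8)(76 − 58.7) + 12.8 = 21.65
anchor → Form B (Sample 2): y = (7.5/4.1)(21.65 − 10.8) + 62.7 = 82.5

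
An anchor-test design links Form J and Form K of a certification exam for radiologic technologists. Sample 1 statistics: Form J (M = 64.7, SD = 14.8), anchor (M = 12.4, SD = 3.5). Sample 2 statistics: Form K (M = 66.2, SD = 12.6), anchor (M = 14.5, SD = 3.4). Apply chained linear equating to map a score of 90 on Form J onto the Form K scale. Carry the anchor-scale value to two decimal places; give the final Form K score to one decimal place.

80.6

Form J → anchor (Sample 1): v = (3.5/14.8)(90 − 64.7) + 12.4 = 18.38
anchor → Form K (Sample 2): y = (12.6/3.4)(18.38 − 14.5) + 66.2 = 80.6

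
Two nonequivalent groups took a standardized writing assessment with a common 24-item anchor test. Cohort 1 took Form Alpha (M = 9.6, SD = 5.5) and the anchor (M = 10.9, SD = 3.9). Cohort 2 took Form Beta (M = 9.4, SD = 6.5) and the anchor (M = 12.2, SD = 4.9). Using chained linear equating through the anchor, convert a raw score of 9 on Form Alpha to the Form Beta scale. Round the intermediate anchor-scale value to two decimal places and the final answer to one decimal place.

7.1

Form Alpha → anchor (Cohort 1): v = (3.9/5.5)(9 − 9.6) + 10.9 = 10.47
anchor → Form Beta (Cohort 2): y = (6.5/4.9)(10.47 − 12.2) + 9.4 = 7.1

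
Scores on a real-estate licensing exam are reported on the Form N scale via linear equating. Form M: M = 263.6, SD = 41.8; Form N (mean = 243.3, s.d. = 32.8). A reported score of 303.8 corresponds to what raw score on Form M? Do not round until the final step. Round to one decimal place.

Invert y = (SD_Y/SD_X)(x − M_X) + M_Y:
x = (SD_X/SD_Y)(y − M_Y) + M_X = (41.8/32.8)(303.8 − 243.3) + 263.6
x = 1.274390 × 60.500 + 263.6 = 340.7

340.7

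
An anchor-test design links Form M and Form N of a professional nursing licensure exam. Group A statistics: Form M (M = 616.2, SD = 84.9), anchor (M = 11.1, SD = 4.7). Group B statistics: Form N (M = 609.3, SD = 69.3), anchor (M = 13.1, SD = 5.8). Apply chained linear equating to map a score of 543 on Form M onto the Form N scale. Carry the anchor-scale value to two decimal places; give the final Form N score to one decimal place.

Form M → anchor (Group A): v = (4.7/84.9)(543 − 616.2) + 11.1 = 7.05
anchor → Form N (Group B): y = (69.3/5.8)(7.05 − 13.1) + 609.3 = 537.0

537.0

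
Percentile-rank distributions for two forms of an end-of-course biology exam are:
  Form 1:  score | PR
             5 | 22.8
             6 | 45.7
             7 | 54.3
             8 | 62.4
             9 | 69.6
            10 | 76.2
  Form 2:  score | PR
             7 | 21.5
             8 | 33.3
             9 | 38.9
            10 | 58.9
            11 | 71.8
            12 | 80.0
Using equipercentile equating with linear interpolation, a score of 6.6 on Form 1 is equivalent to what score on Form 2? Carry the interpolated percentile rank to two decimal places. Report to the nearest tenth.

9.6

PR of 6.6 on Form 1: 45.7 + (6.6 − 6)/(7 − 6) × (54.3 − 45.7) = 50.86
On Form 2, PR 50.86 falls between score 9 (PR 38.9) and 10 (PR 58.9).
Interpolate: 9 + (50.86 − 38.9)/(58.9 − 38.9) × (10 − 9) = 9.6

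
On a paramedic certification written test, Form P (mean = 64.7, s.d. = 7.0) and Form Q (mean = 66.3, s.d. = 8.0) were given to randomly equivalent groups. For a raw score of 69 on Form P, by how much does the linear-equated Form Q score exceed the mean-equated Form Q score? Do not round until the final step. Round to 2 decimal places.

0.61

Mean-equated: 69 + (66.3 − 64.7) = 70.60
Linear-equated: (8.0/7.0)(69 − 64.7) + 66.3 = 71.214
Difference = 71.214 − 70.60 = 0.61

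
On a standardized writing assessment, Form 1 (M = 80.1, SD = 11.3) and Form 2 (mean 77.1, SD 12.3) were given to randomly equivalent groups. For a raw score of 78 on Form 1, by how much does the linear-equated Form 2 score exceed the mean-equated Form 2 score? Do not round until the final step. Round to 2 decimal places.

Mean-equated: 78 + (77.1 − 80.1) = 75.00
Linear-equated: (12.3/11.3)(78 − 80.1) + 77.1 = 74.814
Difference = 74.814 − 75.00 = -0.19

-0.19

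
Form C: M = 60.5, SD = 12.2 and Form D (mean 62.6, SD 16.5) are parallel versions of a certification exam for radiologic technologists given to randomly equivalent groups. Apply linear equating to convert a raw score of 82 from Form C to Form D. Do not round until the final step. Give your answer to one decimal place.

Linear equating: y = (SD_Y/SD_X)(x − M_X) + M_Y
y = (16.5/12.2)(82 − 60.5) + 62.6
y = 1.352459 × 21.5 + 62.6 = 29.0779 + 62.6 = 91.7

91.7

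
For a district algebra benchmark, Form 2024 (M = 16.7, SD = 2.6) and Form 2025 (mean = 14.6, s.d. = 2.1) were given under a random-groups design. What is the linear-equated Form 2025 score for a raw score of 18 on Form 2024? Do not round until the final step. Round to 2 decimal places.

Linear equating: y = (SD_Y/SD_X)(x − M_X) + M_Y
y = (2.1/2.6)(18 − 16.7) + 14.6
y = 0.807692 × 1.3 + 14.6 = 1.0500 + 14.6 = 15.65

15.65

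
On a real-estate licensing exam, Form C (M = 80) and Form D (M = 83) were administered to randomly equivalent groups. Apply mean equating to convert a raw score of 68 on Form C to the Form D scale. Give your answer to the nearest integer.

Mean equating: y = x + (M_Y − M_X) = 68 + (83 − 80) = 71

71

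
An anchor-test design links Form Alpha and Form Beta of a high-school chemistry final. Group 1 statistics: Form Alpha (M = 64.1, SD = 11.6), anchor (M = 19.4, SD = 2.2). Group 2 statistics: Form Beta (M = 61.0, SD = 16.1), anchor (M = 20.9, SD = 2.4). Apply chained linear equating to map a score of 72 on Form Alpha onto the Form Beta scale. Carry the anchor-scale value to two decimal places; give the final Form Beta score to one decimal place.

Form Alpha → anchor (Group 1): v = (2.2/11.6)(72 − 64.1) + 19.4 = 20.90
anchor → Form Beta (Group 2): y = (16.1/2.4)(20.90 − 20.9) + 61.0 = 61.0

61.0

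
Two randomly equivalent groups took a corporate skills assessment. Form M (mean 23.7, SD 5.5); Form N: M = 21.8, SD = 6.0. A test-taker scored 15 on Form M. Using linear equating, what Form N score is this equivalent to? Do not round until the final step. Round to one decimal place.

12.3

Linear equating: y = (SD_Y/SD_X)(x − M_X) + M_Y
y = (6.0/5.5)(15 − 23.7) + 21.8
y = 1.090909 × -8.7 + 21.8 = -9.4909 + 21.8 = 12.3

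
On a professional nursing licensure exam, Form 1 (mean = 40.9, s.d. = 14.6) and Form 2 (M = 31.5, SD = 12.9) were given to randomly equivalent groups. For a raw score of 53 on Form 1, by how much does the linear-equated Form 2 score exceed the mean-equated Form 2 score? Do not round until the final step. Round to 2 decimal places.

Mean-equated: 53 + (31.5 − 40.9) = 43.60
Linear-equated: (12.9/14.6)(53 − 40.9) + 31.5 = 42.191
Difference = 42.191 − 43.60 = -1.41

-1.41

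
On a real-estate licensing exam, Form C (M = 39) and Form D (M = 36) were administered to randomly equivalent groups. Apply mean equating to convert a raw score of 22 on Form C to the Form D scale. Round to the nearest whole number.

19

Mean equating: y = x + (M_Y − M_X) = 22 + (36 − 39) = 19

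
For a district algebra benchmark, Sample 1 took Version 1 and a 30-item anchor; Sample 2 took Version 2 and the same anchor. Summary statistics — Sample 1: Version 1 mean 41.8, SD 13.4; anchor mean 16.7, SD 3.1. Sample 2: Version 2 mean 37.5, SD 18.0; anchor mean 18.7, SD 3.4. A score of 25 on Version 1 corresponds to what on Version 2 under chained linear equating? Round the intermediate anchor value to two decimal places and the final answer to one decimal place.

6.3

Version 1 → anchor (Sample 1): v = (3.1/13.4)(25 − 41.8) + 16.7 = 12.81
anchor → Version 2 (Sample 2): y = (18.0/3.4)(12.81 − 18.7) + 37.5 = 6.3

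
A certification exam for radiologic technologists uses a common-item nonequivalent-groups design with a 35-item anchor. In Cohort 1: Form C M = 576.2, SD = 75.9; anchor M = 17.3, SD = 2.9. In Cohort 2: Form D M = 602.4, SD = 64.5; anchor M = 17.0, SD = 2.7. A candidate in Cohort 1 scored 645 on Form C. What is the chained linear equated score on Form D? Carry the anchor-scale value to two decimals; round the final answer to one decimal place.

672.4

Form C → anchor (Cohort 1): v = (2.9/75.9)(645 − 576.2) + 17.3 = 19.93
anchor → Form D (Cohort 2): y = (64.5/2.7)(19.93 − 17.0) + 602.4 = 672.4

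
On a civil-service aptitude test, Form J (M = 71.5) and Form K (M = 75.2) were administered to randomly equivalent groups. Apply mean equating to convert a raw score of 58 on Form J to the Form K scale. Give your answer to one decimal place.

61.7

Mean equating: y = x + (M_Y − M_X) = 58 + (75.2 − 71.5) = 61.7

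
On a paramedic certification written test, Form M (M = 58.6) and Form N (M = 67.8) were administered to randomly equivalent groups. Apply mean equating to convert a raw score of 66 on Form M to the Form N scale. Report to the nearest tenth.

Mean equating: y = x + (M_Y − M_X) = 66 + (67.8 − 58.6) = 75.2

75.2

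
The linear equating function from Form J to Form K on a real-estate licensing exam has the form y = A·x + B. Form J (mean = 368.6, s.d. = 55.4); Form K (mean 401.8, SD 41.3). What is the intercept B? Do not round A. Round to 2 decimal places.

A = SD_Y / SD_X = 41.3 / 55.4 = 0.745487
B = M_Y − A·M_X = 401.8 − 0.745487 × 368.6 = 127.01

127.01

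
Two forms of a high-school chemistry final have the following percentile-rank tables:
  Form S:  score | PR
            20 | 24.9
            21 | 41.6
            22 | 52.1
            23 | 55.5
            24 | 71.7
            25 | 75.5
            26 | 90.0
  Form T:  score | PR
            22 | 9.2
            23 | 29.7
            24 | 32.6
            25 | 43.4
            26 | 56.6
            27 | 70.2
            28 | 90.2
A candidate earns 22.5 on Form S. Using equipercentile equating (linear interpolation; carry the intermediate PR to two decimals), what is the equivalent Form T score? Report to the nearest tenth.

25.8

PR of 22.5 on Form S: 52.1 + (22.5 − 22)/(23 − 22) × (55.5 − 52.1) = 53.80
On Form T, PR 53.80 falls between score 25 (PR 43.4) and 26 (PR 56.6).
Interpolate: 25 + (53.80 − 43.4)/(56.6 − 43.4) × (26 − 25) = 25.8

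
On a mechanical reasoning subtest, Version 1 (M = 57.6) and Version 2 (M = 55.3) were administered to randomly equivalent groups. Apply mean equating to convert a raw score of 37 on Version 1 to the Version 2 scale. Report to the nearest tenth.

Mean equating: y = x + (M_Y − M_X) = 37 + (55.3 − 57.6) = 34.7

34.7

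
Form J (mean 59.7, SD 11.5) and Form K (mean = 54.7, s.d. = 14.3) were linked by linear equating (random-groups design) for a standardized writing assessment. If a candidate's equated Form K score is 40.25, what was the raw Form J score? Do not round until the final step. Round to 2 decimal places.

Invert y = (SD_Y/SD_X)(x − M_X) + M_Y:
x = (SD_X/SD_Y)(y − M_Y) + M_X = (11.5/14.3)(40.25 − 54.7) + 59.7
x = 0.804196 × -14.450 + 59.7 = 48.08

48.08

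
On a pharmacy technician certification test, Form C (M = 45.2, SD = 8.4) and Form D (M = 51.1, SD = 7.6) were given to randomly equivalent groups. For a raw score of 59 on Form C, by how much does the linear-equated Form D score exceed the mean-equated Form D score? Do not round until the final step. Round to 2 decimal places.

Mean-equated: 59 + (51.1 − 45.2) = 64.90
Linear-equated: (7.6/8.4)(59 − 45.2) + 51.1 = 63.586
Difference = 63.586 − 64.90 = -1.31

-1.31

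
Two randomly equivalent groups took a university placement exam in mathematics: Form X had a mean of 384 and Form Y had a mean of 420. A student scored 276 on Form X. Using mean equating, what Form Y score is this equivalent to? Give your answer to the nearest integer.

312

Mean equating: y = x + (M_Y − M_X) = 276 + (420 − 384) = 312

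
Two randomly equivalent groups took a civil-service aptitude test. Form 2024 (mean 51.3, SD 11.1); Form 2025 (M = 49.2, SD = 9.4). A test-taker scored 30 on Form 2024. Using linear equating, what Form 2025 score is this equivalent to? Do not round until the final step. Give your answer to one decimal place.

Linear equating: y = (SD_Y/SD_X)(x − M_X) + M_Y
y = (9.4/11.1)(30 − 51.3) + 49.2
y = 0.846847 × -21.3 + 49.2 = -18.0378 + 49.2 = 31.2

31.2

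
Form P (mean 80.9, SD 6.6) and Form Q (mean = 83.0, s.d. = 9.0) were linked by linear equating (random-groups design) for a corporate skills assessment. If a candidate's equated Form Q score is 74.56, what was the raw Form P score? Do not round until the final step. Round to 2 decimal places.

74.71

Invert y = (SD_Y/SD_X)(x − M_X) + M_Y:
x = (SD_X/SD_Y)(y − M_Y) + M_X = (6.6/9.0)(74.56 − 83.0) + 80.9
x = 0.733333 × -8.440 + 80.9 = 74.71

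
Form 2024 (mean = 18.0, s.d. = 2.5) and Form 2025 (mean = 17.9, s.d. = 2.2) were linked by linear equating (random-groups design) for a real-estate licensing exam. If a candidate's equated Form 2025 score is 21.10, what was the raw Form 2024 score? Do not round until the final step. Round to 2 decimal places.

Invert y = (SD_Y/SD_X)(x − M_X) + M_Y:
x = (SD_X/SD_Y)(y − M_Y) + M_X = (2.5/2.2)(21.10 − 17.9) + 18.0
x = 1.136364 × 3.200 + 18.0 = 21.64

21.64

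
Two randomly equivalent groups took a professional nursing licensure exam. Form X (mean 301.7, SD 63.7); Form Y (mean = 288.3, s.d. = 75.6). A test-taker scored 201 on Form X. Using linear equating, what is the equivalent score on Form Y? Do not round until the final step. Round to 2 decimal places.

Linear equating: y = (SD_Y/SD_X)(x − M_X) + M_Y
y = (75.6/63.7)(201 − 301.7) + 288.3
y = 1.186813 × -100.7 + 288.3 = -119.5121 + 288.3 = 168.79

168.79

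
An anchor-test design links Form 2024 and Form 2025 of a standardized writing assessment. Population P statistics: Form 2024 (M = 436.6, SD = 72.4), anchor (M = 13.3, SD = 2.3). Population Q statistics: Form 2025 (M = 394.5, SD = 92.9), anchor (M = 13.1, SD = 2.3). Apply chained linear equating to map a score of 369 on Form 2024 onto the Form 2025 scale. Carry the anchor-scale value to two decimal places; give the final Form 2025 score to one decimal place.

Form 2024 → anchor (Population P): v = (2.3/72.4)(369 − 436.6) + 13.3 = 11.15
anchor → Form 2025 (Population Q): y = (92.9/2.3)(11.15 − 13.1) + 394.5 = 315.7

315.7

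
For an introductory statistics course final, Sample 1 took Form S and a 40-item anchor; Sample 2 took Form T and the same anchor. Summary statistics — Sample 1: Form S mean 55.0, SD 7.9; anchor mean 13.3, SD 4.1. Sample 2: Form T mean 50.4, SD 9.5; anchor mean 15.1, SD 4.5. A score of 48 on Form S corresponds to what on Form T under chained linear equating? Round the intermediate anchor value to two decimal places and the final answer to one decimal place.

38.9

Form S → anchor (Sample 1): v = (4.1/7.9)(48 − 55.0) + 13.3 = 9.67
anchor → Form T (Sample 2): y = (9.5/4.5)(9.67 − 15.1) + 50.4 = 38.9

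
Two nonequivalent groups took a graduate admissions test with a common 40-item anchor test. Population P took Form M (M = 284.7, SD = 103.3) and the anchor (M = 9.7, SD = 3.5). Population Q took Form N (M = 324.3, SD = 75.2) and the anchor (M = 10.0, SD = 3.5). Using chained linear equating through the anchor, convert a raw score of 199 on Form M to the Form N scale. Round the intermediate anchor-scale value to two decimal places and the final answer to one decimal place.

255.5

Form M → anchor (Population P): v = (3.5/103.3)(199 − 284.7) + 9.7 = 6.80
anchor → Form N (Population Q): y = (75.2/3.5)(6.80 − 10.0) + 324.3 = 255.5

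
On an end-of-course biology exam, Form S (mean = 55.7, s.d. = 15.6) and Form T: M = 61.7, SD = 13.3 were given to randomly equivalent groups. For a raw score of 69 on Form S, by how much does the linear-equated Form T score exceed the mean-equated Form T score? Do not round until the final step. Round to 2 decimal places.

-1.96

Mean-equated: 69 + (61.7 − 55.7) = 75.00
Linear-equated: (13.3/15.6)(69 − 55.7) + 61.7 = 73.039
Difference = 73.039 − 75.00 = -1.96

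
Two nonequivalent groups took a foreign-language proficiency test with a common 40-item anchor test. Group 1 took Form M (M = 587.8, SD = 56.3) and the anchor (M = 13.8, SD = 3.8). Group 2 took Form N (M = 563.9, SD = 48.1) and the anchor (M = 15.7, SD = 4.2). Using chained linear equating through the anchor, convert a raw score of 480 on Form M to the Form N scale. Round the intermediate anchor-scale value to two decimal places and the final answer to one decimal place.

458.8

Form M → anchor (Group 1): v = (3.8/56.3)(480 − 587.8) + 13.8 = 6.52
anchor → Form N (Group 2): y = (48.1/4.2)(6.52 − 15.7) + 563.9 = 458.8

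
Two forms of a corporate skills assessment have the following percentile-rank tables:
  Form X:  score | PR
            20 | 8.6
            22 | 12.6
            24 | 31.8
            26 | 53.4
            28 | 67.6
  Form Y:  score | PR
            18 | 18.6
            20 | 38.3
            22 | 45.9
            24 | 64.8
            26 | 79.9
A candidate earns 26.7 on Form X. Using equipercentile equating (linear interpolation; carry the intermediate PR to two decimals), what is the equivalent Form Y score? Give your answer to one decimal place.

PR of 26.7 on Form X: 53.4 + (26.7 − 26)/(28 − 26) × (67.6 − 53.4) = 58.37
On Form Y, PR 58.37 falls between score 22 (PR 45.9) and 24 (PR 64.8).
Interpolate: 22 + (58.37 − 45.9)/(64.8 − 45.9) × (24 − 22) = 23.3

23.3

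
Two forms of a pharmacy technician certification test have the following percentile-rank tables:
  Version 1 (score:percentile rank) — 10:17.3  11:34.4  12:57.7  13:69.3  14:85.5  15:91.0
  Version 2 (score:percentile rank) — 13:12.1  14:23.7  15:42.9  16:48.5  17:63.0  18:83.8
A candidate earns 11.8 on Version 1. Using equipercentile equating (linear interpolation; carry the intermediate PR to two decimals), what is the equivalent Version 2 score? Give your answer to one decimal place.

PR of 11.8 on Version 1: 34.4 + (11.8 − 11)/(12 − 11) × (57.7 − 34.4) = 53.04
On Version 2, PR 53.04 falls between score 16 (PR 48.5) and 17 (PR 63.0).
Interpolate: 16 + (53.04 − 48.5)/(63.0 − 48.5) × (17 − 16) = 16.3

16.3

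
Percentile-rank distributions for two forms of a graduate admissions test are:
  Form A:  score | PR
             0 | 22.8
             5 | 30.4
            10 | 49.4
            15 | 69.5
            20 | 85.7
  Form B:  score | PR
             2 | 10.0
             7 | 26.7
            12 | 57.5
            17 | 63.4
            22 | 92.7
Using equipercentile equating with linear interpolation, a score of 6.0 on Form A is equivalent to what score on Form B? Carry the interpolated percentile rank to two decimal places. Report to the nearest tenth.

8.2

PR of 6.0 on Form A: 30.4 + (6.0 − 5)/(10 − 5) × (49.4 − 30.4) = 34.20
On Form B, PR 34.20 falls between score 7 (PR 26.7) and 12 (PR 57.5).
Interpolate: 7 + (34.20 − 26.7)/(57.5 − 26.7) × (12 − 7) = 8.2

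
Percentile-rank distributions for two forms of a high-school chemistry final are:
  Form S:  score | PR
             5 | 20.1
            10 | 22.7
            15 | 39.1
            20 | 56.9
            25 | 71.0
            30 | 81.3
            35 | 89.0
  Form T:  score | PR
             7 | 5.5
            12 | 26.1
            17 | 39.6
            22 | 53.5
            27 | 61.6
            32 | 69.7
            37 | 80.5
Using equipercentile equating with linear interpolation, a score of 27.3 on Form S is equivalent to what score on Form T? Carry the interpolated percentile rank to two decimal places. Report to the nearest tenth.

34.8

PR of 27.3 on Form S: 71.0 + (27.3 − 25)/(30 − 25) × (81.3 − 71.0) = 75.74
On Form T, PR 75.74 falls between score 32 (PR 69.7) and 37 (PR 80.5).
Interpolate: 32 + (75.74 − 69.7)/(80.5 − 69.7) × (37 − 32) = 34.8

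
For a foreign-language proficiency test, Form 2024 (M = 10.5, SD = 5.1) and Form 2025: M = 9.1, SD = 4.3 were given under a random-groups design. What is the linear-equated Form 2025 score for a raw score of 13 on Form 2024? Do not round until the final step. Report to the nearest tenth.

Linear equating: y = (SD_Y/SD_X)(x − M_X) + M_Y
y = (4.3/5.1)(13 − 10.5) + 9.1
y = 0.843137 × 2.5 + 9.1 = 2.1078 + 9.1 = 11.2

11.2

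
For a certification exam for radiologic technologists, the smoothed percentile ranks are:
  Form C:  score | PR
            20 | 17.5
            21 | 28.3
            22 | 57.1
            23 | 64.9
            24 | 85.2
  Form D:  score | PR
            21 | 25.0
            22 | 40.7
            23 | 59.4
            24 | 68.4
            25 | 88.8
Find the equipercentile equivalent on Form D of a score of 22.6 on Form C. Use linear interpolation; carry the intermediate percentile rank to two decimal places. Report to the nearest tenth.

23.3

PR of 22.6 on Form C: 57.1 + (22.6 − 22)/(23 − 22) × (64.9 − 57.1) = 61.78
On Form D, PR 61.78 falls between score 23 (PR 59.4) and 24 (PR 68.4).
Interpolate: 23 + (61.78 − 59.4)/(68.4 − 59.4) × (24 − 23) = 23.3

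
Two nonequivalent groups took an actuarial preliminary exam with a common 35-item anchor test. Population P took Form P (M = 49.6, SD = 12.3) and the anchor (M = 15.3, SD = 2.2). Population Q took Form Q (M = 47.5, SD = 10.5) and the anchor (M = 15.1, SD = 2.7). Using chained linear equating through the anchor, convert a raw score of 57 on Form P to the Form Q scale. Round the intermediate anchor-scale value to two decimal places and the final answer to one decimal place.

Form P → anchor (Population P): v = (2.2/12.3)(57 − 49.6) + 15.3 = 16.62
anchor → Form Q (Population Q): y = (10.5/2.7)(16.62 − 15.1) + 47.5 = 53.4

53.4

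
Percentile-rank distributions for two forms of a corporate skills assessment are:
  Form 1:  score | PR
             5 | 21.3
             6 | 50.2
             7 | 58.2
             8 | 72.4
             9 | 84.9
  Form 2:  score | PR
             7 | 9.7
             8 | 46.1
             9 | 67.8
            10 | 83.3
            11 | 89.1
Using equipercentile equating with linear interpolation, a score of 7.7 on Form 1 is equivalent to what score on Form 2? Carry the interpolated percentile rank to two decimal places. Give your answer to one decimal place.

9.0

PR of 7.7 on Form 1: 58.2 + (7.7 − 7)/(8 − 7) × (72.4 − 58.2) = 68.14
On Form 2, PR 68.14 falls between score 9 (PR 67.8) and 10 (PR 83.3).
Interpolate: 9 + (68.14 − 67.8)/(83.3 − 67.8) × (10 − 9) = 9.0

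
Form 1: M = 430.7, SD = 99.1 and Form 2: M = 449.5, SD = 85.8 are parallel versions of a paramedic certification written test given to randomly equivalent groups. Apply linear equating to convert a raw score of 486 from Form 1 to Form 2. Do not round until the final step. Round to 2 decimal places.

Linear equating: y = (SD_Y/SD_X)(x − M_X) + M_Y
y = (85.8/99.1)(486 − 430.7) + 449.5
y = 0.865792 × 55.3 + 449.5 = 47.8783 + 449.5 = 497.38

497.38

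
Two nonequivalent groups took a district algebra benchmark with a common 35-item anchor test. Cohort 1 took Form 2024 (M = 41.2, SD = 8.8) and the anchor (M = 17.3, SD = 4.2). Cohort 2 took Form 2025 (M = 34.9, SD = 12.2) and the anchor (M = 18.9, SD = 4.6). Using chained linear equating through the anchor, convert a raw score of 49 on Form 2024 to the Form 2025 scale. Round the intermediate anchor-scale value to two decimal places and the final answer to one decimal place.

40.5

Form 2024 → anchor (Cohort 1): v = (4.2/8.8)(49 − 41.2) + 17.3 = 21.02
anchor → Form 2025 (Cohort 2): y = (12.2/4.6)(21.02 − 18.9) + 34.9 = 40.5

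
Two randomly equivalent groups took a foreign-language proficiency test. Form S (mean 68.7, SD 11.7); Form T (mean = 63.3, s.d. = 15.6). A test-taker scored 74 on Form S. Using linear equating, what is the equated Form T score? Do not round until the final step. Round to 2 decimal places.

70.37

Linear equating: y = (SD_Y/SD_X)(x − M_X) + M_Y
y = (15.6/11.7)(74 − 68.7) + 63.3
y = 1.333333 × 5.3 + 63.3 = 7.0667 + 63.3 = 70.37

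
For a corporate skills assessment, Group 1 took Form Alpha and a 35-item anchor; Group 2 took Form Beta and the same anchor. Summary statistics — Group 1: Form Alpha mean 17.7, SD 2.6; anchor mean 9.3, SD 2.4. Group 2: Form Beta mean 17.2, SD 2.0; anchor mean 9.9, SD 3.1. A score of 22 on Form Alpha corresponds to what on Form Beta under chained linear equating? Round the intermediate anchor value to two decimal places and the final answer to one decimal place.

Form Alpha → anchor (Group 1): v = (2.4/2.6)(22 − 17.7) + 9.3 = 13.27
anchor → Form Beta (Group 2): y = (2.0/3.1)(13.27 − 9.9) + 17.2 = 19.4

19.4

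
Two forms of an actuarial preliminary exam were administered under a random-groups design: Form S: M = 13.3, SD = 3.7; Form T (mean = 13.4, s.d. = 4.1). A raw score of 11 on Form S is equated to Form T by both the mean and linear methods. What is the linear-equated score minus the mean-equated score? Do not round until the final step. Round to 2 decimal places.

Mean-equated: 11 + (13.4 − 13.3) = 11.10
Linear-equated: (4.1/3.7)(11 − 13.3) + 13.4 = 10.851
Difference = 10.851 − 11.10 = -0.25

-0.25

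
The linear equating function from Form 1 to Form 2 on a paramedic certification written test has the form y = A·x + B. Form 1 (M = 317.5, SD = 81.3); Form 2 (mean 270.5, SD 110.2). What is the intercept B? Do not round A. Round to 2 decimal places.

A = SD_Y / SD_X = 110.2 / 81.3 = 1.355474
B = M_Y − A·M_X = 270.5 − 1.355474 × 317.5 = -159.86

-159.86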